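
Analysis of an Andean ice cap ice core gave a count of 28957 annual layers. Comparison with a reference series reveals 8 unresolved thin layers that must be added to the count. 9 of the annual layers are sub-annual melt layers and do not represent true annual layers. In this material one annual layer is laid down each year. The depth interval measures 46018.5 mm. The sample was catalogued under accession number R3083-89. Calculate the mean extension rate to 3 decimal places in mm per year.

Adjusted count: 28957 − 9 + 8 = 28956 annual layers.
46018.5 mm over 28956 years gives 46018.5 / 28956 ≈ 1.589 mm per year.

1.589 mm per year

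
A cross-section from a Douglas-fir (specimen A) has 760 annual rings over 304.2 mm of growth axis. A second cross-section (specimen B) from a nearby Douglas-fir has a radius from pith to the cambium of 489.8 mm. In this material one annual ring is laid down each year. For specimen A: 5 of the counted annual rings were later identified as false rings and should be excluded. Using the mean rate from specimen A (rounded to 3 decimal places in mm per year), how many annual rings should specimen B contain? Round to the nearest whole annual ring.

Specimen A: after corrections the count is 760 − 5 = 755 annual rings.
A: Extension rate ≈ 304.2 / 755 = 0.403 mm/year.
Specimen B: 489.8 mm / 0.403 mm per year = 1215.38 years ≈ 1215 annual rings.

1215 annual rings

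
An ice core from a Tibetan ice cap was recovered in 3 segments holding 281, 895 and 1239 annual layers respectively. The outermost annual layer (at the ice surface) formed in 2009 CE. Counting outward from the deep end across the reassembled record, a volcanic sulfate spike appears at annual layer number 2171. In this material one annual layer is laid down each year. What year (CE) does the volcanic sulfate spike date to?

1765 CE

Total annual layers = 281 + 895 + 1239 = 2415.
Between annual layer 2171 and the ice surface there are 2415 − 2171 = 244 annual layers.
The annual layer at the ice surface is 2009 CE, so the volcanic sulfate spike dates to 2009 − 244 = 1765 CE.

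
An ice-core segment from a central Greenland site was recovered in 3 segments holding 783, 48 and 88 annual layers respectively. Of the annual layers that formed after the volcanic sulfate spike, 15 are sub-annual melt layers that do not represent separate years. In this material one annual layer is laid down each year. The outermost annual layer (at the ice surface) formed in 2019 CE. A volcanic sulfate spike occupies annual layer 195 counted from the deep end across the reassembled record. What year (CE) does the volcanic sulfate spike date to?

1310 CE

Total annual layers = 783 + 48 + 88 = 919.
Between annual layer 195 and the ice surface there are 919 − 195 = 724 annual layers.
724 − 15 false = 709 true annual layers after the volcanic sulfate spike.
2019 − 709 = 1310 CE.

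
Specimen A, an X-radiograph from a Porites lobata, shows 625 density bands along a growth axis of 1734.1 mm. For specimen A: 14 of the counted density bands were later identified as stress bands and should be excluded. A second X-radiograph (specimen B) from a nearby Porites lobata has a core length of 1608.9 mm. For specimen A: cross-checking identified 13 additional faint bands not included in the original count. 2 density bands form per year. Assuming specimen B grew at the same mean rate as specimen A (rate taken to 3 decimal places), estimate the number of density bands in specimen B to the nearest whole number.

579 density bands

Specimen A: after corrections the count is 625 − 14 + 13 = 624 density bands.
Specimen A: 624 density bands at 2 per year is 624 / 2 = 312 years.
A: Extension rate ≈ 1734.1 / 312 = 5.558 mm/year.
B spans 1608.9 / 5.558 = 289.47 years; at 2 density bands per year that is 289.47 × 2 ≈ 579 density bands.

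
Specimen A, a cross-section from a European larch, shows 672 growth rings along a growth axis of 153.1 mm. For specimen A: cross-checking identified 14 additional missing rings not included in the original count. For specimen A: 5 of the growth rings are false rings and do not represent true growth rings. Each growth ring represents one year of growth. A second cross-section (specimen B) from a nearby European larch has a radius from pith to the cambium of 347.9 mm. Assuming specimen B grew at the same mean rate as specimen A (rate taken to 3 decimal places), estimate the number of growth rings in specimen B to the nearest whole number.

Specimen A: correcting the raw count gives 672 − 5 + 14 = 681 true growth rings.
A: Extension rate ≈ 153.1 / 681 = 0.225 mm per year.
For B, 347.9 / 0.225 = 1546.22 years ≈ 1546 growth rings.

1546 growth rings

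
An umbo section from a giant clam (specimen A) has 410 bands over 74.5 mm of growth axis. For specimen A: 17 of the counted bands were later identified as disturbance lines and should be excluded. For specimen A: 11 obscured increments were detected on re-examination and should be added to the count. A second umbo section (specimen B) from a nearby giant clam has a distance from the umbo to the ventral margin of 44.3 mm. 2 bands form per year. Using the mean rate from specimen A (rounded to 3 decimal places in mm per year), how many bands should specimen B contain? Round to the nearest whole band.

Specimen A: correcting the raw count gives 410 − 17 + 11 = 404 true bands.
Specimen A: with 2 bands per year, 404 / 2 = 202 years.
A: Mean rate = 74.5 mm / 202 years ≈ 0.369 mm/year.
For B, 44.3 / 0.369 = 120.05 years; at 2 bands per year that is 120.05 × 2 ≈ 240 bands.

240 bands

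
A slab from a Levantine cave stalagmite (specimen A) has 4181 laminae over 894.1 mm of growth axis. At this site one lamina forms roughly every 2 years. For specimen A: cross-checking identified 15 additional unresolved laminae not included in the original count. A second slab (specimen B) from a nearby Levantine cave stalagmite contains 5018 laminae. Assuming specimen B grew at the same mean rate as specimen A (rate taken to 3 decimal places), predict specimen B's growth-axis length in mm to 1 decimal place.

Specimen A: adjusted count: 4181 + 15 = 4196 laminae.
Specimen A: 4196 laminae at 2 years each span 4196 × 2 = 8392 years.
A: Mean rate = 894.1 mm / 8392 years ≈ 0.107 mm/year.
Specimen B: multiplying by 2 years per lamina: 5018 × 2 = 10036 years. Length of B = 0.107 × 10036 = 1073.9 mm.

1073.9 mm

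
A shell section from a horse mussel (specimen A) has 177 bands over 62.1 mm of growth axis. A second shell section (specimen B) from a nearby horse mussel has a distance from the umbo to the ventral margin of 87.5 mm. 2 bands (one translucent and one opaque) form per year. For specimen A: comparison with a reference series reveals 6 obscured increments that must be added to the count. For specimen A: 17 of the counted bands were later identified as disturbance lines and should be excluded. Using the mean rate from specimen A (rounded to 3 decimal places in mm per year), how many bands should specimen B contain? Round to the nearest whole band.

234 bands

Specimen A: correcting the raw count gives 177 − 17 + 6 = 166 true bands.
Specimen A: dividing by 2 bands per year: 166 / 2 = 83 years.
A: Mean rate = 62.1 mm / 83 years ≈ 0.748 mm/year.
For B, 87.5 / 0.748 = 116.98 years; at 2 bands per year that is 116.98 × 2 ≈ 234 bands.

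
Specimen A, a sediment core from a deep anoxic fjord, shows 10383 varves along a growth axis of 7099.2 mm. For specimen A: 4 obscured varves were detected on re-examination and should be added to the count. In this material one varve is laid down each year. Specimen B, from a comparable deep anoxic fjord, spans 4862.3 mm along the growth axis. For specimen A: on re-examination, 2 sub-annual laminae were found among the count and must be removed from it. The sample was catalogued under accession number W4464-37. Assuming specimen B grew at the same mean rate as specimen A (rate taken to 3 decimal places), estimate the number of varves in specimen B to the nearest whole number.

7109 varves

Specimen A: adjusted count: 10383 − 2 + 4 = 10385 varves.
A: Extension rate ≈ 7099.2 / 10385 = 0.684 mm per year.
For B, 4862.3 / 0.684 = 7108.63 years ≈ 7109 varves.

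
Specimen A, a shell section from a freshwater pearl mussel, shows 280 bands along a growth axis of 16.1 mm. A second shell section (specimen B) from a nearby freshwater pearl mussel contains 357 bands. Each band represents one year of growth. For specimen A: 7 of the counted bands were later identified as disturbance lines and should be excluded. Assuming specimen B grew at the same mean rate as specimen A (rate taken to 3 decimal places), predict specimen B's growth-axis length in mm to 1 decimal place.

Specimen A: correcting the raw count gives 280 − 7 = 273 true bands.
A: Extension rate ≈ 16.1 / 273 = 0.059 mm/year.
Length of B = 0.059 × 357 = 21.1 mm.

21.1 mm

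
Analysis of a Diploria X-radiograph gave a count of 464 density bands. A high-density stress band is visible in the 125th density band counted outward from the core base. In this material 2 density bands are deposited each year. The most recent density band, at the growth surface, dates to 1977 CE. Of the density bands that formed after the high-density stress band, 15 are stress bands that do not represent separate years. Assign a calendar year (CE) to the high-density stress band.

Between density band 125 and the growth surface there are 464 − 125 = 339 density bands.
Excluding 15 false density bands: 339 − 15 = 324.
324 density bands at 2 per year is 324 / 2 = 162 years.
1977 − 162 = 1815 CE.

1815 CE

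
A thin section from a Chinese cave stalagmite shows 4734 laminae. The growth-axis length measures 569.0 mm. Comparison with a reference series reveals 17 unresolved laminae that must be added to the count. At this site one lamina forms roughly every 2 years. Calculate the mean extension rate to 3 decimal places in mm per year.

Adjusted count: 4734 + 17 = 4751 laminae.
At 2 years per lamina, 4751 × 2 = 9502 years.
569.0 mm over 9502 years gives 569.0 / 9502 ≈ 0.060 mm per year.

0.060 mm per year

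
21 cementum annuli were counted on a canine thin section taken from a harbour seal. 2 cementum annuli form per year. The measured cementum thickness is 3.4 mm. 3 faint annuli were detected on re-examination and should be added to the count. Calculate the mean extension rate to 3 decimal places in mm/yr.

0.283 mm/yr

True cementum annulus count = 21 + 3 = 24.
With 2 cementum annuli per year, 24 / 2 = 12 years.
Extension rate ≈ 3.4 / 12 = 0.283 mm/yr.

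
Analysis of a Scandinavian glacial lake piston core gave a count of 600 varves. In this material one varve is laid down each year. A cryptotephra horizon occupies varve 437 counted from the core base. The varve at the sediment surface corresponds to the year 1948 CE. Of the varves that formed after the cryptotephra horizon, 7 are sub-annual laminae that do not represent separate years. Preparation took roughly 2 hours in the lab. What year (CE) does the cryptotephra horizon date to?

The cryptotephra horizon sits at varve 437 from the core base, so 600 − 437 = 163 varves formed after it.
Excluding 7 false varves: 163 − 7 = 156.
The varve at the sediment surface is 1948 CE, so the cryptotephra horizon dates to 1948 − 156 = 1792 CE.

1792 CE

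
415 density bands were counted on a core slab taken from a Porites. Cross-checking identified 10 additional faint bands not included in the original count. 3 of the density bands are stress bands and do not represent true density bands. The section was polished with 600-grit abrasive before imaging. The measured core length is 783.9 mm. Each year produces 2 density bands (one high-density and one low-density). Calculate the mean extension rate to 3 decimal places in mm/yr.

True density band count = 415 − 3 + 10 = 422.
422 density bands at 2 per year is 422 / 2 = 211 years.
Extension rate ≈ 783.9 / 211 = 3.715 mm/yr.

3.715 mm/yr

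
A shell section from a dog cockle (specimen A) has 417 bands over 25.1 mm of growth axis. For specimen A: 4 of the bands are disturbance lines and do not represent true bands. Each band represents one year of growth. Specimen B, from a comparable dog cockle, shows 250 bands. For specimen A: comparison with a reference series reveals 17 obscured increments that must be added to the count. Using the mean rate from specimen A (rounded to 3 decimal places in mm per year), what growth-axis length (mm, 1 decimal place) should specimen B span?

Specimen A: after corrections the count is 417 − 4 + 17 = 430 bands.
A: Mean rate = 25.1 mm / 430 years ≈ 0.058 mm per year.
Length of B = 0.058 × 250 = 14.5 mm.

14.5 mm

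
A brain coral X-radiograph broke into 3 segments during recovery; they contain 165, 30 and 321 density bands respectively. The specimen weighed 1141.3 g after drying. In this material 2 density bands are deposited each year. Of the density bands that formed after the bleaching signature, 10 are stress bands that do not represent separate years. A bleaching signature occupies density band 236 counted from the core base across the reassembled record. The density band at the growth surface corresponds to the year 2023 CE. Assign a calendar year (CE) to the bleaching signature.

1888 CE

Total density bands = 165 + 30 + 321 = 516.
Between density band 236 and the growth surface there are 516 − 236 = 280 density bands.
Removing the 10 false density bands leaves 280 − 10 = 270 true density bands beyond the bleaching signature.
270 density bands at 2 per year is 270 / 2 = 135 years.
Counting back 135 years from 2023 CE places the bleaching signature in 2023 − 135 = 1888 CE.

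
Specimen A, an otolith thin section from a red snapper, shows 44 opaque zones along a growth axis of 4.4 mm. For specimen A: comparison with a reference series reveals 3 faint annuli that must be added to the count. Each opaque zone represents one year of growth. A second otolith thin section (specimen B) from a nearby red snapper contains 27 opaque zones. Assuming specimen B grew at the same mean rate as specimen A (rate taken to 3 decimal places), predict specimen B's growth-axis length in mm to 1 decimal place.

2.5 mm

Specimen A: correcting the raw count gives 44 + 3 = 47 true opaque zones.
A: 4.4 mm over 47 years gives 4.4 / 47 ≈ 0.094 mm/yr.
Length of B = 0.094 × 27 = 2.5 mm.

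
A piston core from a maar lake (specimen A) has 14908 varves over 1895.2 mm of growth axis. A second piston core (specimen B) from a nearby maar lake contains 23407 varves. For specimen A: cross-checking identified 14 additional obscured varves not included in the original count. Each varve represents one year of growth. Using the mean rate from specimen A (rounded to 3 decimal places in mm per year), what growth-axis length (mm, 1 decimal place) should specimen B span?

Specimen A: after corrections the count is 14908 + 14 = 14922 varves.
A: Extension rate ≈ 1895.2 / 14922 = 0.127 mm/year.
Length of B = 0.127 × 23407 = 2972.7 mm.

2972.7 mm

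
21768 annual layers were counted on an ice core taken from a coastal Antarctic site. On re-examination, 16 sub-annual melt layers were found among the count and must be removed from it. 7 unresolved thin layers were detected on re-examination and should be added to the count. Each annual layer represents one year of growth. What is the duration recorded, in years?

21759 years

After corrections the count is 21768 − 16 + 7 = 21759 annual layers.
With a one-to-one annual layer periodicity this is 21759 years.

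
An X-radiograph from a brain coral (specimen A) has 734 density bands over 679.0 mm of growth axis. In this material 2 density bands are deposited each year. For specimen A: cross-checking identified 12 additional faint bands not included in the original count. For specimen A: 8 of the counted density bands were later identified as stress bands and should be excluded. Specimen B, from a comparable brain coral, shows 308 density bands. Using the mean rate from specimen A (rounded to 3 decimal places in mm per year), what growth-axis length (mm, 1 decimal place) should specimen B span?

283.4 mm

Specimen A: after corrections the count is 734 − 8 + 12 = 738 density bands.
Specimen A: 738 density bands at 2 per year is 738 / 2 = 369 years.
A: Extension rate ≈ 679.0 / 369 = 1.840 mm per year.
Specimen B: dividing by 2 density bands per year: 308 / 2 = 154 years. B's length ≈ 1.840 × 154 = 283.4 mm.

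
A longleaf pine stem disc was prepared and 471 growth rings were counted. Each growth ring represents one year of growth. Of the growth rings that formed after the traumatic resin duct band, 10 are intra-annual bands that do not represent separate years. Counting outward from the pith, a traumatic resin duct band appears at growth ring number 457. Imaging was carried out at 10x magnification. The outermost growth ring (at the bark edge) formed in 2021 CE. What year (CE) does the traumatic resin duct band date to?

2017 CE

The traumatic resin duct band sits at growth ring 457 from the pith, so 471 − 457 = 14 growth rings formed after it.
14 − 10 false = 4 true growth rings after the traumatic resin duct band.
The growth ring at the bark edge is 2021 CE, so the traumatic resin duct band dates to 2021 − 4 = 2017 CE.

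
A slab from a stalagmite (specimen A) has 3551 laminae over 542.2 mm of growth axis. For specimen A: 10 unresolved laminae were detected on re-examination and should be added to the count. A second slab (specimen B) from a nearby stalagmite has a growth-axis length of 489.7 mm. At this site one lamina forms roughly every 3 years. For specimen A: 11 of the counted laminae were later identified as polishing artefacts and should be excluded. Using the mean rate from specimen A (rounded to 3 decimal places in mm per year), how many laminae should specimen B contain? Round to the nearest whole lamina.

3201 laminae

Specimen A: after corrections the count is 3551 − 11 + 10 = 3550 laminae.
Specimen A: 3550 laminae at 3 years each span 3550 × 3 = 10650 years.
A: 542.2 mm over 10650 years gives 542.2 / 10650 ≈ 0.051 mm/year.
B spans 489.7 / 0.051 = 9601.96 years; at 3 years per lamina that is 9601.96 / 3 ≈ 3201 laminae.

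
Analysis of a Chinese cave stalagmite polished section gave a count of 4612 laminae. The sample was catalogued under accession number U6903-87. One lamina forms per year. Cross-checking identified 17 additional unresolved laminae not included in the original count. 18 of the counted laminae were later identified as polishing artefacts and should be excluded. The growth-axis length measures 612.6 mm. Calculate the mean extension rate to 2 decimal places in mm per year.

0.13 mm per year

Correcting the raw count gives 4612 − 18 + 17 = 4611 true laminae.
Extension rate ≈ 612.6 / 4611 = 0.13 mm per year.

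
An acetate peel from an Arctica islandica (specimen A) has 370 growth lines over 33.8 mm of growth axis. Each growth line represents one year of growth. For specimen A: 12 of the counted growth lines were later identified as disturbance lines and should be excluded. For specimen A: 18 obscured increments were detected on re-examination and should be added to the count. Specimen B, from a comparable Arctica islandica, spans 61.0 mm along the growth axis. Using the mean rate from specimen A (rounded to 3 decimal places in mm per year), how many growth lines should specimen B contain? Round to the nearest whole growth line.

678 growth lines

Specimen A: after corrections the count is 370 − 12 + 18 = 376 growth lines.
A: Mean rate = 33.8 mm / 376 years ≈ 0.090 mm/year.
Specimen B: 61.0 mm / 0.090 mm per year = 677.78 years ≈ 678 growth lines.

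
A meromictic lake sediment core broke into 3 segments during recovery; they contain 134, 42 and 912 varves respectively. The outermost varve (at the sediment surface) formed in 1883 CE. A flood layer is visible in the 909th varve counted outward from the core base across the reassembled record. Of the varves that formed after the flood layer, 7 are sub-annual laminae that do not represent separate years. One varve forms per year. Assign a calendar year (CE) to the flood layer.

1711 CE

Total varves = 134 + 42 + 912 = 1088.
Between varve 909 and the sediment surface there are 1088 − 909 = 179 varves.
Removing the 7 false varves leaves 179 − 7 = 172 true varves beyond the flood layer.
1883 − 172 = 1711 CE.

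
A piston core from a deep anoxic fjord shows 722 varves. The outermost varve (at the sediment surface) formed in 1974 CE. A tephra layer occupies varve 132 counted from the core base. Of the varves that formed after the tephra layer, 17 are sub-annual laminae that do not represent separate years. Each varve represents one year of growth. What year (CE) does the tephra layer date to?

722 − 132 = 590 varves lie beyond the tephra layer toward the sediment surface.
Removing the 17 false varves leaves 590 − 17 = 573 true varves beyond the tephra layer.
1974 − 573 = 1401 CE.

1401 CE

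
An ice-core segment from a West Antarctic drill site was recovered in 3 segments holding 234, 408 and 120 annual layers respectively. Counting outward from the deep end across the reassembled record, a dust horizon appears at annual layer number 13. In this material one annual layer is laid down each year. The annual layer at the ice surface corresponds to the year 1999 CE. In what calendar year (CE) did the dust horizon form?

Total annual layers = 234 + 408 + 120 = 762.
762 − 13 = 749 annual layers lie beyond the dust horizon toward the ice surface.
Counting back 749 years from 1999 CE places the dust horizon in 1999 − 749 = 1250 CE.

1250 CE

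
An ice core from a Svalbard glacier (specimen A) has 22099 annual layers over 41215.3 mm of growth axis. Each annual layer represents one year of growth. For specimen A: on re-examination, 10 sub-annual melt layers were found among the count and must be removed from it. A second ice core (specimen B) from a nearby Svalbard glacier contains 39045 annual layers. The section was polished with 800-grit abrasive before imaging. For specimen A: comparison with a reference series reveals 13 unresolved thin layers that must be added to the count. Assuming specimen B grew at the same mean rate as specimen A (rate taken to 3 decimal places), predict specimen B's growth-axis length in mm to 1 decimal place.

Specimen A: correcting the raw count gives 22099 − 10 + 13 = 22102 true annual layers.
A: 41215.3 mm over 22102 years gives 41215.3 / 22102 ≈ 1.865 mm per year.
Length of B = 1.865 × 39045 = 72818.9 mm.

72818.9 mm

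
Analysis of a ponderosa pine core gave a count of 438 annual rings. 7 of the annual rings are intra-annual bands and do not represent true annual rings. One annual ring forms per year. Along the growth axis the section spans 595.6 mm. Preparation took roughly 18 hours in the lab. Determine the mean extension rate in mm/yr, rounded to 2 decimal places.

1.38 mm/yr

True annual ring count = 438 − 7 = 431.
Mean rate = 595.6 mm / 431 years ≈ 1.38 mm/yr.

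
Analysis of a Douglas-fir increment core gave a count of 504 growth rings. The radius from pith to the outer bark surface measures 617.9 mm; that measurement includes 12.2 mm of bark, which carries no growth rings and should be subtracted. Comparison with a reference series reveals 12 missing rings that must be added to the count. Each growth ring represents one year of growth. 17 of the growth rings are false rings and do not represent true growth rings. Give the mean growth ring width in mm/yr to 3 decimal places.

After corrections the count is 504 − 17 + 12 = 499 growth rings.
Net length = 617.9 − 12.2 = 605.7 mm.
Mean rate = 605.7 mm / 499 years ≈ 1.214 mm/yr.

1.214 mm/yr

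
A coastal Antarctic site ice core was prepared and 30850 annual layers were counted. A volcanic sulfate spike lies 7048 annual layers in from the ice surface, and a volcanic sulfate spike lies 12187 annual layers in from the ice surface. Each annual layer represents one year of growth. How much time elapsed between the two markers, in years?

Separation: 12187 − 7048 = 5139 annual layers.
That is 5139 years at one annual layer per year.

5139 yr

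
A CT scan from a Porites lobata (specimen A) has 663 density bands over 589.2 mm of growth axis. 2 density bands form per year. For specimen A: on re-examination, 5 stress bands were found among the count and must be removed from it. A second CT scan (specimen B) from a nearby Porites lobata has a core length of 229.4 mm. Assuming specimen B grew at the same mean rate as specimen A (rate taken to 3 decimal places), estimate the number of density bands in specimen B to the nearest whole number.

Specimen A: adjusted count: 663 − 5 = 658 density bands.
Specimen A: 658 density bands at 2 per year is 658 / 2 = 329 years.
A: Extension rate ≈ 589.2 / 329 = 1.791 mm/year.
B spans 229.4 / 1.791 = 128.08 years; at 2 density bands per year that is 128.08 × 2 ≈ 256 density bands.

256 density bands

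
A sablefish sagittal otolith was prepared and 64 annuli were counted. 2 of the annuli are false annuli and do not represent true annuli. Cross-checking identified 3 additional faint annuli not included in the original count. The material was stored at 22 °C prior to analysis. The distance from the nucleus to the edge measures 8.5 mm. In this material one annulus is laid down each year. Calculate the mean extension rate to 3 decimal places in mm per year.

0.131 mm per year

After corrections the count is 64 − 2 + 3 = 65 annuli.
Extension rate ≈ 8.5 / 65 = 0.131 mm per year.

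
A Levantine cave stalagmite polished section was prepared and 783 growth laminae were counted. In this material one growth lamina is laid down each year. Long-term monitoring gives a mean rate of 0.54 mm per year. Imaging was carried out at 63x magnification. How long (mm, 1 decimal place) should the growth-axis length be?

783 years of growth are recorded.
783 years at 0.54 mm/year gives 0.54 × 783 = 422.8 mm.

422.8 mm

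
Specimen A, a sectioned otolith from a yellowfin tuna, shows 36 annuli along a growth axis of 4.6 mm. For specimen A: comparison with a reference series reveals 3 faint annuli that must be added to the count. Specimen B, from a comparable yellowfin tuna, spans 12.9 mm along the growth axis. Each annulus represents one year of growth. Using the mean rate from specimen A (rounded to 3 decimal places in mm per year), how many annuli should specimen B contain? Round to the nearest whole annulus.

109 annuli

Specimen A: adjusted count: 36 + 3 = 39 annuli.
A: Extension rate ≈ 4.6 / 39 = 0.118 mm/yr.
B spans 12.9 / 0.118 = 109.32 years ≈ 109 annuli.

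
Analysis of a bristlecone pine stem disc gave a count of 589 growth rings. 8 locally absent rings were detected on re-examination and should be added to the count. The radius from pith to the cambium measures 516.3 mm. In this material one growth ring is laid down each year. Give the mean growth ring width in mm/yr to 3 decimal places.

0.865 mm/yr

True growth ring count = 589 + 8 = 597.
516.3 mm over 597 years gives 516.3 / 597 ≈ 0.865 mm/yr.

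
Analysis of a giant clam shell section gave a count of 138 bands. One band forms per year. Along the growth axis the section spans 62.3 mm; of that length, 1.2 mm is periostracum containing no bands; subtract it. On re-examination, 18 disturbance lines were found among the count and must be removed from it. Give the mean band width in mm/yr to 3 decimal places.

0.509 mm/yr

Adjusted count: 138 − 18 = 120 bands.
Removing the 1.2 mm offcut leaves 62.3 − 1.2 = 61.1 mm.
Mean rate = 61.1 mm / 120 years ≈ 0.509 mm/yr.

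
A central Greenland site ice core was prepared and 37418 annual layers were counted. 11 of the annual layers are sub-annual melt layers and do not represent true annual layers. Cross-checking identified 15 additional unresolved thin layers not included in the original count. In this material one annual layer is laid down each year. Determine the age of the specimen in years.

37422 years

Adjusted count: 37418 − 11 + 15 = 37422 annual layers.
With a one-to-one annual layer periodicity this is 37422 years.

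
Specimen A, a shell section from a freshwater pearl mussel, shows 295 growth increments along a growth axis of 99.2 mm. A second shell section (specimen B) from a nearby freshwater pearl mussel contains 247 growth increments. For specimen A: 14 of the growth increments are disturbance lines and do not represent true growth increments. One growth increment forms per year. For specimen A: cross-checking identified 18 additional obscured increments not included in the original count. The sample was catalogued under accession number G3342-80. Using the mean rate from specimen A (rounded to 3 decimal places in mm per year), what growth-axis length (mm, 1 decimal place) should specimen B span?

Specimen A: adjusted count: 295 − 14 + 18 = 299 growth increments.
A: 99.2 mm over 299 years gives 99.2 / 299 ≈ 0.332 mm/year.
B's length ≈ 0.332 × 247 = 82.0 mm.

82.0 mm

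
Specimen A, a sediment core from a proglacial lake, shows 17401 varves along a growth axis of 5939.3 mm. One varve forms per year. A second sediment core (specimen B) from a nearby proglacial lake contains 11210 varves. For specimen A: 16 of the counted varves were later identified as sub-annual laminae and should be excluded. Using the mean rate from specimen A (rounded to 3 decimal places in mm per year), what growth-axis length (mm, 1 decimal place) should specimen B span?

3833.8 mm

Specimen A: adjusted count: 17401 − 16 = 17385 varves.
A: 5939.3 mm over 17385 years gives 5939.3 / 17385 ≈ 0.342 mm per year.
B's length ≈ 0.342 × 11210 = 3833.8 mm.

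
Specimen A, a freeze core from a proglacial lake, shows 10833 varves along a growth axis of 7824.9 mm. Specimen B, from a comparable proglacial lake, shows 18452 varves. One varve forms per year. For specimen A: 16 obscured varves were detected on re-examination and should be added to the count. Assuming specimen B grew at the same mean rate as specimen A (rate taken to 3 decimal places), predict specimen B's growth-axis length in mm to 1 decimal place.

Specimen A: after corrections the count is 10833 + 16 = 10849 varves.
A: 7824.9 mm over 10849 years gives 7824.9 / 10849 ≈ 0.721 mm/year.
Length of B = 0.721 × 18452 = 13303.9 mm.

13303.9 mm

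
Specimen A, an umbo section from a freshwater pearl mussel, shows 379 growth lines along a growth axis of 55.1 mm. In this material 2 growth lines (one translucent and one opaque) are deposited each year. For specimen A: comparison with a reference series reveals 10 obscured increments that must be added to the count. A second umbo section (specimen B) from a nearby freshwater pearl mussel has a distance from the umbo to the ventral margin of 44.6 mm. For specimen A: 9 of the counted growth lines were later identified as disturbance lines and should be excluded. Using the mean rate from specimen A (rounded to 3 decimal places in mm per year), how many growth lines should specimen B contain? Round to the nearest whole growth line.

Specimen A: correcting the raw count gives 379 − 9 + 10 = 380 true growth lines.
Specimen A: dividing by 2 growth lines per year: 380 / 2 = 190 years.
A: 55.1 mm over 190 years gives 55.1 / 190 ≈ 0.290 mm/yr.
For B, 44.6 / 0.290 = 153.79 years; at 2 growth lines per year that is 153.79 × 2 ≈ 308 growth lines.

308 growth lines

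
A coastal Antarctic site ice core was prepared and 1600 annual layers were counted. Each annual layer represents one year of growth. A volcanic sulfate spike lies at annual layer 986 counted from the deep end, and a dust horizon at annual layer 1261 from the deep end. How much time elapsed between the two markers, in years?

The two markers are separated by 1261 − 986 = 275 annual layers.
At one annual layer per year, 275 years elapsed between them.

275 years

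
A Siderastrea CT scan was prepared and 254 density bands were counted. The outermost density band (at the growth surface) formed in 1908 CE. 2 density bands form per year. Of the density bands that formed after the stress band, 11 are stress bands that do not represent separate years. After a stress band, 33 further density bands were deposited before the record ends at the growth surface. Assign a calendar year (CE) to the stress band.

33 density bands post-date the stress band.
33 − 11 false = 22 true density bands after the stress band.
With 2 density bands per year, 22 / 2 = 11 years.
Counting back 11 years from 1908 CE places the stress band in 1908 − 11 = 1897 CE.

1897 CE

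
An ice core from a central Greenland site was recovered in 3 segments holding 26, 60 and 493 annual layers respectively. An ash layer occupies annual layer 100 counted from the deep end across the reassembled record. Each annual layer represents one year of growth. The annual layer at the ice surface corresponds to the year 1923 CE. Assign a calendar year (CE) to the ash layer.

1444 CE

Total annual layers = 26 + 60 + 493 = 579.
The ash layer sits at annual layer 100 from the deep end, so 579 − 100 = 479 annual layers formed after it.
The annual layer at the ice surface is 1923 CE, so the ash layer dates to 1923 − 479 = 1444 CE.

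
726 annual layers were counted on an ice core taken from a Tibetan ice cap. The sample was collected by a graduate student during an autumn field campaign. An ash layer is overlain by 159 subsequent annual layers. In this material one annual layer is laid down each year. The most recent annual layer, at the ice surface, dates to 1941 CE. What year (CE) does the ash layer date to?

159 annual layers formed after the ash layer.
The annual layer at the ice surface is 1941 CE, so the ash layer dates to 1941 − 159 = 1782 CE.

1782 CE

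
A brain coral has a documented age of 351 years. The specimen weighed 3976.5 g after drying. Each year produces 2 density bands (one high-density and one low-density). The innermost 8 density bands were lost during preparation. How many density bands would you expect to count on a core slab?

With 2 density bands per year, 351 years would produce 351 × 2 = 702 density bands.
702 − 8 missed = 694 density bands expected in the prepared section.

694 density bands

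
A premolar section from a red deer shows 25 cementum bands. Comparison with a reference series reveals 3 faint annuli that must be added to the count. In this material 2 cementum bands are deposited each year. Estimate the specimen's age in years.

After corrections the count is 25 + 3 = 28 cementum bands.
Dividing by 2 cementum bands per year: 28 / 2 = 14 years.

14 years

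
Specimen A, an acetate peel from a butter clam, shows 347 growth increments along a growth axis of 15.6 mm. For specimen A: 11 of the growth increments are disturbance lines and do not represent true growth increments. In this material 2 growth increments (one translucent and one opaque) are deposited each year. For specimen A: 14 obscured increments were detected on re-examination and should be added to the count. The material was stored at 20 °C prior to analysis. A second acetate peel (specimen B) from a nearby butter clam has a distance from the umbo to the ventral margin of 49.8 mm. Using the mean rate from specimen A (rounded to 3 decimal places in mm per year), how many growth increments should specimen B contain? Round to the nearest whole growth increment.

Specimen A: after corrections the count is 347 − 11 + 14 = 350 growth increments.
Specimen A: dividing by 2 growth increments per year: 350 / 2 = 175 years.
A: 15.6 mm over 175 years gives 15.6 / 175 ≈ 0.089 mm/year.
Specimen B: 49.8 mm / 0.089 mm per year = 559.55 years; at 2 growth increments per year that is 559.55 × 2 ≈ 1119 growth increments.

1119 growth increments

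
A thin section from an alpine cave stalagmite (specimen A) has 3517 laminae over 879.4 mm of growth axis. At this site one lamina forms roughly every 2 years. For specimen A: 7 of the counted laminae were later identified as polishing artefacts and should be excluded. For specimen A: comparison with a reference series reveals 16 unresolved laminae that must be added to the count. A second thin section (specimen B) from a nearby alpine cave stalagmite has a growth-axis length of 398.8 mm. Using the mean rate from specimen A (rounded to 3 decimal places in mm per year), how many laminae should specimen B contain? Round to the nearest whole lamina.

Specimen A: after corrections the count is 3517 − 7 + 16 = 3526 laminae.
Specimen A: at 2 years per lamina, 3526 × 2 = 7052 years.
A: 879.4 mm over 7052 years gives 879.4 / 7052 ≈ 0.125 mm per year.
B spans 398.8 / 0.125 = 3190.40 years; at 2 years per lamina that is 3190.40 / 2 ≈ 1595 laminae.

1595 laminae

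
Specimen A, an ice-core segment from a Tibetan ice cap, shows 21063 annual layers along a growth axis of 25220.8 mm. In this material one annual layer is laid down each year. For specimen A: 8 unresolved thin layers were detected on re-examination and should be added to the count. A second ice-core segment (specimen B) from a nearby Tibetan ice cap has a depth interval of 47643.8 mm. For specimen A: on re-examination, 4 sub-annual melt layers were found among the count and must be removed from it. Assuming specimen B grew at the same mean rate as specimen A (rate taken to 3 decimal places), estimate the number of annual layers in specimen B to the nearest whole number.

Specimen A: true annual layer count = 21063 − 4 + 8 = 21067.
A: Extension rate ≈ 25220.8 / 21067 = 1.197 mm/yr.
B spans 47643.8 / 1.197 = 39802.67 years ≈ 39803 annual layers.

39803 annual layers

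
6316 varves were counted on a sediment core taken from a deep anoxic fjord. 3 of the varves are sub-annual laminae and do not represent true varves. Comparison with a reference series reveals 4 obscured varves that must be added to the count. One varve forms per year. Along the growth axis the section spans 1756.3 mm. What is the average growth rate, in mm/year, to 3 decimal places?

0.278 mm/year

True varve count = 6316 − 3 + 4 = 6317.
Extension rate ≈ 1756.3 / 6317 = 0.278 mm/year.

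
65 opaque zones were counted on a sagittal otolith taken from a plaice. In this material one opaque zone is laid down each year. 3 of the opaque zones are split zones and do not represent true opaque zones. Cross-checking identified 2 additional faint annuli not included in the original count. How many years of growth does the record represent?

True opaque zone count = 65 − 3 + 2 = 64.
One opaque zone per year makes the duration 64 years.

64 yr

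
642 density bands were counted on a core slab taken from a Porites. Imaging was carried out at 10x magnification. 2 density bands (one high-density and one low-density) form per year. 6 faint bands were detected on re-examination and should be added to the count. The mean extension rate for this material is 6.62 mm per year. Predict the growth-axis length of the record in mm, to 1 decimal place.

True density band count = 642 + 6 = 648.
With 2 density bands per year, 648 / 2 = 324 years.
Length ≈ 6.62 × 324 = 2144.9 mm.

2144.9 mm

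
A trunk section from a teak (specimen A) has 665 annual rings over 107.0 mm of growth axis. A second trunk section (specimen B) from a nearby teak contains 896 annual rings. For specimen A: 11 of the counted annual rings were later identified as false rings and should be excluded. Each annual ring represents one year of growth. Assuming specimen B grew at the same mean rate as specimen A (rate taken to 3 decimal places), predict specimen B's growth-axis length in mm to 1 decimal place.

146.9 mm

Specimen A: true annual ring count = 665 − 11 = 654.
A: Extension rate ≈ 107.0 / 654 = 0.164 mm/yr.
Length of B = 0.164 × 896 = 146.9 mm.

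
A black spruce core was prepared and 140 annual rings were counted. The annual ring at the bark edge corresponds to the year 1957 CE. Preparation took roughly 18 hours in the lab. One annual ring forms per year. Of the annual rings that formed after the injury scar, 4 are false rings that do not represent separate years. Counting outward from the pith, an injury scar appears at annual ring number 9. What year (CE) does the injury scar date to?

1830 CE

Between annual ring 9 and the bark edge there are 140 − 9 = 131 annual rings.
131 − 4 false = 127 true annual rings after the injury scar.
The annual ring at the bark edge is 1957 CE, so the injury scar dates to 1957 − 127 = 1830 CE.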